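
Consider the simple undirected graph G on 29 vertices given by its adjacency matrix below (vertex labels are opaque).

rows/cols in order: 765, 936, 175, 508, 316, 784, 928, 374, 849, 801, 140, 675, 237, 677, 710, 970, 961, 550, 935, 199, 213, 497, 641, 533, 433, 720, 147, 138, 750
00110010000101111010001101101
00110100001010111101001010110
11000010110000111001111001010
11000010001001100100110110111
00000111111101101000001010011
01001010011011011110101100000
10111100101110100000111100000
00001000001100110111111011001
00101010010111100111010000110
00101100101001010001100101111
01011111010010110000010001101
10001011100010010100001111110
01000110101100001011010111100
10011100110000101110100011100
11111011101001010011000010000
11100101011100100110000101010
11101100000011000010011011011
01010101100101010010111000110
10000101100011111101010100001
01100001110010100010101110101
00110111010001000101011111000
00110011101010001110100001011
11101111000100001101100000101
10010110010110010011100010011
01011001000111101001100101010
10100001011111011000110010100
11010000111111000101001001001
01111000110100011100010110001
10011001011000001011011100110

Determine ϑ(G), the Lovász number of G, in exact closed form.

sqrt(29)

N(237) = {936, 784, 928, 849, 140, 675, 961, 935, 199, 497, 533, 433, 720, 147}, |N(237)| = 14.
N(433) = {936, 508, 316, 374, 675, 237, 677, 710, 961, 199, 213, 533, 720, 138}, |N(433)| = 14.
Vertex 175 has 14 neighbors: 765, 936, 928, 849, 801, 710, 970, 961, 199, 213, 497, 641, 720, 138.
N(970) = {765, 936, 175, 784, 374, 801, 140, 675, 710, 550, 935, 533, 720, 138}, |N(970)| = 14.
14-regular, N=29; strongly regular (29,14,6,7).
A has 3 distinct eigenvalues ≈ [14.0, 2.193, -3.193].
Lovász: ϑ = −29(-sqrt(29)/2 - 1/2)/(14+-(-sqrt(29)/2 - 1/2)) = sqrt(29).
Numerically 5.38516.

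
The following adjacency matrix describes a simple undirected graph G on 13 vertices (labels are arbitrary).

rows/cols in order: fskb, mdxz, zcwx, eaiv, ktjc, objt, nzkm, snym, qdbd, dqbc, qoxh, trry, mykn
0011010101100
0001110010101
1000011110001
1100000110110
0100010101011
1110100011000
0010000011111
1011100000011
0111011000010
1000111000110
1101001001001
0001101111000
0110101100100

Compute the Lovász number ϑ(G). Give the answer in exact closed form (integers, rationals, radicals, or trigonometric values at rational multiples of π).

Vertex snym has 6 neighbors: fskb, zcwx, eaiv, ktjc, trry, mykn.
deg(trry) = 6; N(trry) = {eaiv, ktjc, nzkm, snym, qdbd, dqbc}.
N(fskb) = {zcwx, eaiv, objt, snym, dqbc, qoxh}, |N(fskb)| = 6.
N(dqbc) = {fskb, ktjc, objt, nzkm, qoxh, trry}, |N(dqbc)| = 6.
13-vertex 6-regular graph: Paley(13): SR with (k,λ,μ)=(6,2,3).
spec(A) ≈ [6.0, 1.30278, -2.30278] (distinct, 5 d.p.).
Lovász: ϑ = −13(-sqrt(13)/2 - 1/2)/(6+-(-sqrt(13)/2 - 1/2)) = sqrt(13).
≈ 3.605551275 (to 9 d.p.).

sqrt(13)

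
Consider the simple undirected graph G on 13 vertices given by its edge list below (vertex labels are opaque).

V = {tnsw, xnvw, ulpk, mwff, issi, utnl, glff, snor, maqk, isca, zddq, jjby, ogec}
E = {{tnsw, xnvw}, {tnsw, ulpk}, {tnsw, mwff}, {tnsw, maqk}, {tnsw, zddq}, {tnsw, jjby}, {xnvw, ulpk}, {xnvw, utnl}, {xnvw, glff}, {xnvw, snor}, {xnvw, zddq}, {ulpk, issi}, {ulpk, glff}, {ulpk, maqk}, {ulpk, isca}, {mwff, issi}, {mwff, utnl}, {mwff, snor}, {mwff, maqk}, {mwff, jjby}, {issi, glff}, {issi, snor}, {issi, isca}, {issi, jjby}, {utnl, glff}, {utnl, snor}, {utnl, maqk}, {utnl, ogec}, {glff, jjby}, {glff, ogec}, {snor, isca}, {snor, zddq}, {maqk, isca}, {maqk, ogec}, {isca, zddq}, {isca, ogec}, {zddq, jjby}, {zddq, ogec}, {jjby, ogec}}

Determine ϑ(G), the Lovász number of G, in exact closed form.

Vertex ogec has 6 neighbors: utnl, glff, maqk, isca, zddq, jjby.
N(mwff) = {tnsw, issi, utnl, snor, maqk, jjby}, |N(mwff)| = 6.
Vertex maqk has 6 neighbors: tnsw, ulpk, mwff, utnl, isca, ogec.
Vertex glff has 6 neighbors: xnvw, ulpk, issi, utnl, jjby, ogec.
Regular of degree 6 on 13 vertices: Paley(13): SR with (k,λ,μ)=(6,2,3).
A has 3 distinct eigenvalues ≈ [6.0, 1.303, -2.303].
Lovász: ϑ = −13(-sqrt(13)/2 - 1/2)/(6+-(-sqrt(13)/2 - 1/2)) = sqrt(13).
ϑ(G) ≈ 3.6056.

sqrt(13)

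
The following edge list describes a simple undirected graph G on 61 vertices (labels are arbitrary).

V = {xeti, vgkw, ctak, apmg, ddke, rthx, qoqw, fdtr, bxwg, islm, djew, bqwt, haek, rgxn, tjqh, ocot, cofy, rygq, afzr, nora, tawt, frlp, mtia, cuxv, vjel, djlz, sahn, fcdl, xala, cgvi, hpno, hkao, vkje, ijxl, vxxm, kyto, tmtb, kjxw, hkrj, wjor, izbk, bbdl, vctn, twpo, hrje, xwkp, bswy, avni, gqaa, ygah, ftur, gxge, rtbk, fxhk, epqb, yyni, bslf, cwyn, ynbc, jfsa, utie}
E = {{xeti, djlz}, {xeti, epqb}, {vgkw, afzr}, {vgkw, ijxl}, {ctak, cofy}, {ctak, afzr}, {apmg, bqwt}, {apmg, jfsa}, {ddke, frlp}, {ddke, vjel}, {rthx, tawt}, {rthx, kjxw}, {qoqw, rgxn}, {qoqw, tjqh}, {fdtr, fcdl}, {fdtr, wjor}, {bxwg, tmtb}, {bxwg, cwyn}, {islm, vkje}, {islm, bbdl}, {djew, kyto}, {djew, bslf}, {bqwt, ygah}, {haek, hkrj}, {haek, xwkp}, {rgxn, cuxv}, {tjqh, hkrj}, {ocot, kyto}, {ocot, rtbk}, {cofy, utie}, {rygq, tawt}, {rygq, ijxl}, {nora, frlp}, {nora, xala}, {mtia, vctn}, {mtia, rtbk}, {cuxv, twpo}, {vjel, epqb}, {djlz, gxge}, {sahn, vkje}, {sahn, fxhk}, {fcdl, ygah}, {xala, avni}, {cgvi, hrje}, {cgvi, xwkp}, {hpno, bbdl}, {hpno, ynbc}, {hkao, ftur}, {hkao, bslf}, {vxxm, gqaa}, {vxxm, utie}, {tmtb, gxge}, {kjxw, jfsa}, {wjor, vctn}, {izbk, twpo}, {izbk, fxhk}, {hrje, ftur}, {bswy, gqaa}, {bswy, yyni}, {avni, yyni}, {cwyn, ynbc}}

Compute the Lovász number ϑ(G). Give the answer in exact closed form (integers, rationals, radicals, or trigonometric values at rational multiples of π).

61*cos(pi/61)/(cos(pi/61) + 1)

N(fxhk) = {sahn, izbk}, |N(fxhk)| = 2.
Vertex bxwg has 2 neighbors: tmtb, cwyn.
deg(vjel) = 2; N(vjel) = {ddke, epqb}.
deg(epqb) = 2; N(epqb) = {xeti, vjel}.
Every vertex has degree 2 (N=61); this is C_{61}, the 61-cycle.
spec(A) ≈ [2.0, 1.9894, 1.9577, 1.9053, 1.8326, 1.7406, 1.6301, 1.5023, 1.3585, 1.2004, 1.0296, 0.8478, 0.6571, 0.4594, 0.2568, 0.0515, -0.1544, -0.3586, -0.559, -0.7535, -0.94, -1.1165, -1.2812, -1.4323, -1.5682, -1.6876, -1.789, -1.8714, -1.9341, -1.9762, -1.9973] (distinct, 4 d.p.).
−61·(-2*cos(pi/61)) / ((2)−(-2*cos(pi/61))) = 61*cos(pi/61)/(cos(pi/61) + 1) = ϑ(G).
ϑ(G) ≈ 30.479766.
Check 30 ≤ 61*cos(pi/61)/(cos(pi/61) + 1) ≤ 31: both strict.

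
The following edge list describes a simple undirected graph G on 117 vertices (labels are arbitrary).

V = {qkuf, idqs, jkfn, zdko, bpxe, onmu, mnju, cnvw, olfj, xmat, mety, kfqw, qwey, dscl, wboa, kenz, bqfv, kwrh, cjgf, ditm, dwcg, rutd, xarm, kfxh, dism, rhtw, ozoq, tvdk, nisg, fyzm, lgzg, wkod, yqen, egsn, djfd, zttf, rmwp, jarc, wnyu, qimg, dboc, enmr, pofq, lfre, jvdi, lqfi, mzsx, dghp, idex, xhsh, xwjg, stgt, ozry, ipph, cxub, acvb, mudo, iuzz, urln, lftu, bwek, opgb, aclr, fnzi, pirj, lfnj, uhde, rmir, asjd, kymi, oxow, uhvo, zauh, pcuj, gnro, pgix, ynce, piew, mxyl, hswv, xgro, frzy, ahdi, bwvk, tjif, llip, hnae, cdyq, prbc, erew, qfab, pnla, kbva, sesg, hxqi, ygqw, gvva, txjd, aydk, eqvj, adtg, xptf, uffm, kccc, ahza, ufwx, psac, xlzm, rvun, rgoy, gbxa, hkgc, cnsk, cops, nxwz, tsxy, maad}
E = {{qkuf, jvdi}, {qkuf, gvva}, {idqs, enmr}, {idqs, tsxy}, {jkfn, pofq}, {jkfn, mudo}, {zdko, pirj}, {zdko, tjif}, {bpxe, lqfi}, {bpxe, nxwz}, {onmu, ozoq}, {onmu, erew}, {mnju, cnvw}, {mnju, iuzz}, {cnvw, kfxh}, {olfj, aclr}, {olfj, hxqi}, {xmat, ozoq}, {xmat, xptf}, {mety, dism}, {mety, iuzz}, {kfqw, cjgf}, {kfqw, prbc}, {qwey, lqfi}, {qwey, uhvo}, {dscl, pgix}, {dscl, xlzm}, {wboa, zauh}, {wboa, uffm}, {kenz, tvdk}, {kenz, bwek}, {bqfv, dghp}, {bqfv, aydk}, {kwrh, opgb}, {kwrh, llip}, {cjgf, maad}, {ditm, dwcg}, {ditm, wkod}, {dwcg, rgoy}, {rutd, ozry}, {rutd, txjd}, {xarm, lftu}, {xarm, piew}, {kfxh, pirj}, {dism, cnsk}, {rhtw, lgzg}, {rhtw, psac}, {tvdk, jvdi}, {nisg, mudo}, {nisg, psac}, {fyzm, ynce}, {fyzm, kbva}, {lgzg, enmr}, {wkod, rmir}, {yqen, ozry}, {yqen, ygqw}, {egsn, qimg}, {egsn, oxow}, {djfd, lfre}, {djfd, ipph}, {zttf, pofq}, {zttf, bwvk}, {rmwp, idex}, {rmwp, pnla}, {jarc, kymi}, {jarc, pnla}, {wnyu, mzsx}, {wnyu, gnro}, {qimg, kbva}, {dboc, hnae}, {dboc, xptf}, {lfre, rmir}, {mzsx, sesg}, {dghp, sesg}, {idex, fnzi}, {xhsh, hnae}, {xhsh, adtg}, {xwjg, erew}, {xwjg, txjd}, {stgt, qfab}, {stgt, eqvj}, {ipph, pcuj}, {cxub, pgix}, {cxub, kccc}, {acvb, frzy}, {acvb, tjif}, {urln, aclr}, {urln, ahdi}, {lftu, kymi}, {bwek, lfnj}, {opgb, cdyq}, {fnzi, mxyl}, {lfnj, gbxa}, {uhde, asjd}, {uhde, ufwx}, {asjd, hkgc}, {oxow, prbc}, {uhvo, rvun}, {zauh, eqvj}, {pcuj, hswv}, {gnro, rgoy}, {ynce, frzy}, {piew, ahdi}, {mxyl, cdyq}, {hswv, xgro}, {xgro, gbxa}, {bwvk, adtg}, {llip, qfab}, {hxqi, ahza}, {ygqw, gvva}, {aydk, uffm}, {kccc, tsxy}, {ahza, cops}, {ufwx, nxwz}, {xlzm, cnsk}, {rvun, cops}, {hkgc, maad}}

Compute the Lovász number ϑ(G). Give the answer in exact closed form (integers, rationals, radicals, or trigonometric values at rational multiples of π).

N(rmwp) = {idex, pnla}, |N(rmwp)| = 2.
N(acvb) = {frzy, tjif}, |N(acvb)| = 2.
N(ozry) = {rutd, yqen}, |N(ozry)| = 2.
N(lgzg) = {rhtw, enmr}, |N(lgzg)| = 2.
Every vertex has degree 2 (N=117); this is C_{117}, the 117-cycle.
The 59 distinct eigenvalues: [2.0, 1.997117, 1.988475, 1.974101, 1.954034, 1.928333, 1.897073, 1.860343, 1.818249, 1.770912, 1.71847, 1.661072, 1.598886, 1.532089, 1.460875, 1.385449, 1.306028, 1.222842, 1.136129, 1.046142, 0.953137, 0.857385, 0.759161, 0.658748, 0.556435, 0.452518, 0.347296, 0.241073, 0.134155, 0.02685, -0.080532, -0.187682, -0.294291, -0.400051, -0.504658, -0.60781, -0.70921, -0.808564, -0.905588, -1.0, -1.091529, -1.179911, -1.264891, -1.346224, -1.423675, -1.497021, -1.566052, -1.630567, -1.69038, -1.74532, -1.795227, -1.839959, -1.879385, -1.913393, -1.941884, -1.964775, -1.982002, -1.993515, -1.999279].
Lovász (edge-transitive): ϑ = −117·(-2*cos(pi/117))/((2)−(-2*cos(pi/117))) = 117*cos(pi/117)/(cos(pi/117) + 1).
Numerically 58.48945428.
Lovász sandwich 58 ≤ 117*cos(pi/117)/(cos(pi/117) + 1) ≤ 59: both strict.

117*cos(pi/117)/(cos(pi/117) + 1)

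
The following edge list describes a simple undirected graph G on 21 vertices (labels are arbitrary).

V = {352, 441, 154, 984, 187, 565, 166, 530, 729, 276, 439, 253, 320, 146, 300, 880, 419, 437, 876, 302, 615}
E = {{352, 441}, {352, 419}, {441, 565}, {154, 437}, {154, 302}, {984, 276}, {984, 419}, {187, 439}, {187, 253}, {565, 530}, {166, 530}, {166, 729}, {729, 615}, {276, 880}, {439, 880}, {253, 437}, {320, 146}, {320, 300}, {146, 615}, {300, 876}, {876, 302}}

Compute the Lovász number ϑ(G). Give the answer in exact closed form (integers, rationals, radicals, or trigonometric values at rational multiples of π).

21*cos(pi/21)/(cos(pi/21) + 1)

deg(441) = 2; N(441) = {352, 565}.
Vertex 166 has 2 neighbors: 530, 729.
N(320) = {146, 300}, |N(320)| = 2.
Vertex 876 has 2 neighbors: 300, 302.
21-vertex 2-regular graph: the odd cycle C_{21}.
Distinct eigenvalues (to 4 d.p.): [2.0, 1.9111, 1.6525, 1.247, 0.7307, 0.1495, -0.445, -1.0, -1.4661, -1.8019, -1.9777].
λ_max=2, λ_min=-2*cos(pi/21); ϑ = −21·λ_min/(λ_max−λ_min) = 21*cos(pi/21)/(cos(pi/21) + 1).
= 10.441033… (decimal).
Sandwich: α(G)=10 ≤ ϑ(G)=21*cos(pi/21)/(cos(pi/21) + 1) ≤ χ(Ḡ)=11 (both strict).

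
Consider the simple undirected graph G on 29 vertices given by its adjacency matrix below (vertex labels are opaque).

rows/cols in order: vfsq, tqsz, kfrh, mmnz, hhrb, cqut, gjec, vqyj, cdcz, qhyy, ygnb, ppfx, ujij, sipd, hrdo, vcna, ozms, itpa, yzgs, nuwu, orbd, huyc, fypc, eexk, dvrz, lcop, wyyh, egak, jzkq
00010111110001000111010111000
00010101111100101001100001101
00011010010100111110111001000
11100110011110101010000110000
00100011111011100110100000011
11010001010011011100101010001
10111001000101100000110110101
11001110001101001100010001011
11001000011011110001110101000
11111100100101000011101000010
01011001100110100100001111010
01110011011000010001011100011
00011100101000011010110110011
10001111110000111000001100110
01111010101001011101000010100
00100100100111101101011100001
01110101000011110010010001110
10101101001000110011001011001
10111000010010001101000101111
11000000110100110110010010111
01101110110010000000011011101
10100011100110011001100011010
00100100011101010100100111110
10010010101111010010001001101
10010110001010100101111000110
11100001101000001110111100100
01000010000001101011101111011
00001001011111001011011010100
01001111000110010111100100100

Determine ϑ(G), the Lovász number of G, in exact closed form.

deg(ppfx) = 14; N(ppfx) = {tqsz, kfrh, mmnz, gjec, vqyj, qhyy, ygnb, vcna, nuwu, huyc, fypc, eexk, egak, jzkq}.
Vertex cqut has 14 neighbors: vfsq, tqsz, mmnz, vqyj, qhyy, ujij, sipd, vcna, ozms, itpa, orbd, fypc, dvrz, jzkq.
deg(yzgs) = 14; N(yzgs) = {vfsq, kfrh, mmnz, hhrb, qhyy, ujij, ozms, itpa, nuwu, eexk, lcop, wyyh, egak, jzkq}.
Vertex egak has 14 neighbors: hhrb, vqyj, qhyy, ygnb, ppfx, ujij, sipd, ozms, yzgs, nuwu, huyc, fypc, dvrz, wyyh.
Every vertex has degree 14 (N=29); strongly regular (29,14,6,7).
The 3 distinct eigenvalues: [14.0, 2.1926, -3.1926].
−29·(-sqrt(29)/2 - 1/2) / ((14)−(-sqrt(29)/2 - 1/2)) = sqrt(29) = ϑ(G).
= 5.38516481… (decimal).

sqrt(29)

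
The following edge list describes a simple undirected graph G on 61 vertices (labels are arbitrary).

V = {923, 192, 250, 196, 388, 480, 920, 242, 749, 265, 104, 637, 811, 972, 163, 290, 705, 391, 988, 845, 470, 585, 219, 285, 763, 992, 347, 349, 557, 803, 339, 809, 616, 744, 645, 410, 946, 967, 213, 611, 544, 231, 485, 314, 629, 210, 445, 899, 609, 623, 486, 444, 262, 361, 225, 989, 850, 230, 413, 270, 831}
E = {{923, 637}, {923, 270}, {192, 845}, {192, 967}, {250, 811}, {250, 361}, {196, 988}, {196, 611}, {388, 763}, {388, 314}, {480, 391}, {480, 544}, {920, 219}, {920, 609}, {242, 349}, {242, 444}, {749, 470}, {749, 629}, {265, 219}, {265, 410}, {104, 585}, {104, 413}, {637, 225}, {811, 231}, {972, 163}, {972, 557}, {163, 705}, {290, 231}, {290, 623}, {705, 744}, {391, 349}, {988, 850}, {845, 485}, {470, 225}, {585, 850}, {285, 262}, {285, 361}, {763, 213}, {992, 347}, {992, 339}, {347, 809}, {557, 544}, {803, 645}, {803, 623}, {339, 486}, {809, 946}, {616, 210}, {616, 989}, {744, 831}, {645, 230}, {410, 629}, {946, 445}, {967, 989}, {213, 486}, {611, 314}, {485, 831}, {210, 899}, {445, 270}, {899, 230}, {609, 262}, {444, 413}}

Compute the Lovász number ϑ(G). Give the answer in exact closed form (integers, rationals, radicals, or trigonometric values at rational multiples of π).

61*cos(pi/61)/(cos(pi/61) + 1)

deg(314) = 2; N(314) = {388, 611}.
N(250) = {811, 361}, |N(250)| = 2.
deg(388) = 2; N(388) = {763, 314}.
N(470) = {749, 225}, |N(470)| = 2.
deg(v) = 2 for all v (|V|=61); connected 2-regular on 61 ⇒ C_{61}.
Distinct eigenvalues (to 5 d.p.): [2.0, 1.9894, 1.95771, 1.90527, 1.83263, 1.74057, 1.63006, 1.50226, 1.35855, 1.20043, 1.02959, 0.84783, 0.65708, 0.45938, 0.2568, 0.0515, -0.15435, -0.35856, -0.55897, -0.75346, -0.93995, -1.11649, -1.28119, -1.4323, -1.56824, -1.68755, -1.78897, -1.87143, -1.93406, -1.97618, -1.99735].
ϑ = −N·λ_min/(λ_max−λ_min) = −61·(-2*cos(pi/61))/(2−(-2*cos(pi/61))) = 61*cos(pi/61)/(cos(pi/61) + 1).
= 30.47977… (decimal).
30 ≤ 61*cos(pi/61)/(cos(pi/61) + 1) ≤ 31: both strict.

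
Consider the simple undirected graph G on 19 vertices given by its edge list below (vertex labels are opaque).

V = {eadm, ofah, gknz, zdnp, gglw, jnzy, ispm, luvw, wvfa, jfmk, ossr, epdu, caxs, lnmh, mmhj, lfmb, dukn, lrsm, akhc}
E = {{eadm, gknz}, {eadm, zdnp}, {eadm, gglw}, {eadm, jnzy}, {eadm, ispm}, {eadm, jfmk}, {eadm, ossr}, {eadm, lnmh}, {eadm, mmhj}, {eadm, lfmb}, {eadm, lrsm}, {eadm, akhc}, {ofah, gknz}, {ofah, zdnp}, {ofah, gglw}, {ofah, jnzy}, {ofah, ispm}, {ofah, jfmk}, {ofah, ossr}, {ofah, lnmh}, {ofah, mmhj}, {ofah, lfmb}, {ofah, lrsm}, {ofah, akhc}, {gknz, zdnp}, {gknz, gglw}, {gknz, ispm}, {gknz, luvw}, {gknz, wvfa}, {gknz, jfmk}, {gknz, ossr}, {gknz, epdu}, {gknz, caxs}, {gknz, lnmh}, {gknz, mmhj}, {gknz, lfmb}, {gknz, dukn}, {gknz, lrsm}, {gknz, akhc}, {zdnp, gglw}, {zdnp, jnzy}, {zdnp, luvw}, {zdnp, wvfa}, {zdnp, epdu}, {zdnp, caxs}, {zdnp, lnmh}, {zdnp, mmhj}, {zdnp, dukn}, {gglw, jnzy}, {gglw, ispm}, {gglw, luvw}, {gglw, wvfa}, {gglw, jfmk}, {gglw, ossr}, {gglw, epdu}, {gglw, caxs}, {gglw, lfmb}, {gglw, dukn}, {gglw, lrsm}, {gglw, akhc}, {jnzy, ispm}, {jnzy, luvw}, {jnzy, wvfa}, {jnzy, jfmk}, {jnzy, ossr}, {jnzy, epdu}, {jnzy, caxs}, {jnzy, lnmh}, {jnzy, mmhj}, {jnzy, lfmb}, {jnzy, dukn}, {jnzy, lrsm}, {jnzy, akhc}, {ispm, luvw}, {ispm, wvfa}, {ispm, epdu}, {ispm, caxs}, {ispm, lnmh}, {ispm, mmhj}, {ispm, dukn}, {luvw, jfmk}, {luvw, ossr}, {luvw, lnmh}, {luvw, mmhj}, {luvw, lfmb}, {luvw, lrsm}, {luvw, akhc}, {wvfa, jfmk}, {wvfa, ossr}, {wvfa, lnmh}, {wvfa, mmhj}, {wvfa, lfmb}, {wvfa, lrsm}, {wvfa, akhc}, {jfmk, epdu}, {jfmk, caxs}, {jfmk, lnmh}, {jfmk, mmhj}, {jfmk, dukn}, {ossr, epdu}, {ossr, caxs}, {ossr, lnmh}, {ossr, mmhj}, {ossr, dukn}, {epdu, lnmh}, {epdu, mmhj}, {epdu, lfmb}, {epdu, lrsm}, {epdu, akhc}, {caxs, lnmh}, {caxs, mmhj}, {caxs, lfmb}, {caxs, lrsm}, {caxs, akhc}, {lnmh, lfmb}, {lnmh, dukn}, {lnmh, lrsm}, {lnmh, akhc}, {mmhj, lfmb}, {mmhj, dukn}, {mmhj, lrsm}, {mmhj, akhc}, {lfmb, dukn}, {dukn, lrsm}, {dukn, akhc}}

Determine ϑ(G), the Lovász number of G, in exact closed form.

N(jnzy) = {eadm, ofah, zdnp, gglw, ispm, luvw, wvfa, jfmk, ossr, epdu, caxs, lnmh, mmhj, lfmb, dukn, lrsm, akhc}, |N(jnzy)| = 17.
deg(jfmk) = 12; N(jfmk) = {eadm, ofah, gknz, gglw, jnzy, luvw, wvfa, epdu, caxs, lnmh, mmhj, dukn}.
Vertex luvw has 12 neighbors: gknz, zdnp, gglw, jnzy, ispm, jfmk, ossr, lnmh, mmhj, lfmb, lrsm, akhc.
N(zdnp) = {eadm, ofah, gknz, gglw, jnzy, luvw, wvfa, epdu, caxs, lnmh, mmhj, dukn}, |N(zdnp)| = 12.
K_{7,7,3,2} (perfect); ϑ(G) = α(G) = max{7,7,3,2} = 7.
ϑ(G) ≈ 7.0000.
Sandwich: α(G)=7 ≤ ϑ(G)=7 ≤ χ(Ḡ)=7 (collapsed).

7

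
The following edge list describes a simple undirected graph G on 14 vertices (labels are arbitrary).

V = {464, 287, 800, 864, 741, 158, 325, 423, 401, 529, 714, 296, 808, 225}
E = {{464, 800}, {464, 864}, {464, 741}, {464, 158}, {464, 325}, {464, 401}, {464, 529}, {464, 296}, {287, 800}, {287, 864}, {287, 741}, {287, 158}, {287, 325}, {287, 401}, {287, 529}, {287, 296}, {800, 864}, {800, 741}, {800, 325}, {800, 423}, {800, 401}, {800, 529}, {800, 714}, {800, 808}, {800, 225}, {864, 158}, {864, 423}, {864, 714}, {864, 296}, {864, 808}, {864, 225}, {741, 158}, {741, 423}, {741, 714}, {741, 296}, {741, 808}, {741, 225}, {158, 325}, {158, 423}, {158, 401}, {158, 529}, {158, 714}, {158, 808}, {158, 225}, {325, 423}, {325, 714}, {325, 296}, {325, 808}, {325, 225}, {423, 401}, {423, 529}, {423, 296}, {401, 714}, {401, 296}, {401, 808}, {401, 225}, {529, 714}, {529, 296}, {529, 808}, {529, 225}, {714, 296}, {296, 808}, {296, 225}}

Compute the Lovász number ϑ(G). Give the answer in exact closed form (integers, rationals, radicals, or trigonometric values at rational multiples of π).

deg(287) = 8; N(287) = {800, 864, 741, 158, 325, 401, 529, 296}.
deg(158) = 11; N(158) = {464, 287, 864, 741, 325, 423, 401, 529, 714, 808, 225}.
Vertex 864 has 9 neighbors: 464, 287, 800, 158, 423, 714, 296, 808, 225.
N(423) = {800, 864, 741, 158, 325, 401, 529, 296}, |N(423)| = 8.
K_{6,5,3} (perfect); ϑ(G) = α(G) = max{6,5,3} = 6.
≈ 6.0000000 (to 7 d.p.).
6 ≤ 6 ≤ 6: collapsed.

6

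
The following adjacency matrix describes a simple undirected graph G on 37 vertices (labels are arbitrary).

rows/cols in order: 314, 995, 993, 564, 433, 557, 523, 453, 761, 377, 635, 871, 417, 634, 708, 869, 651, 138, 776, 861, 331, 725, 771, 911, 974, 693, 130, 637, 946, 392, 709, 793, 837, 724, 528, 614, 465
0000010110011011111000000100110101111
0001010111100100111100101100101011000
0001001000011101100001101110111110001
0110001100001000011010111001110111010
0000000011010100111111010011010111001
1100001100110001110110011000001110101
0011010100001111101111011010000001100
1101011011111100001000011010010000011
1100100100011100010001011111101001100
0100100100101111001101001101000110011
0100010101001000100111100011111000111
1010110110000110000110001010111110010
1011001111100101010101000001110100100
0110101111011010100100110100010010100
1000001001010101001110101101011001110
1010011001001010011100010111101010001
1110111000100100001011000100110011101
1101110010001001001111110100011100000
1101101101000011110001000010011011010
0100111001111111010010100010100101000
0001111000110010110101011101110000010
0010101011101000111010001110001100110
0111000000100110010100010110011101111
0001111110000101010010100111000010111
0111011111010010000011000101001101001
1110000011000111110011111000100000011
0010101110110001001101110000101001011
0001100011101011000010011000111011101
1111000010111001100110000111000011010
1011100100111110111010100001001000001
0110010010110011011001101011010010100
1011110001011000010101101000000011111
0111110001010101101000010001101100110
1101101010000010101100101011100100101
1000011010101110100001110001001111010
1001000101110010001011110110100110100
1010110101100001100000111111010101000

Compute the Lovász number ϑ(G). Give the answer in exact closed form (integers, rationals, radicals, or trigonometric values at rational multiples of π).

sqrt(37)

deg(130) = 18; N(130) = {993, 433, 523, 453, 761, 635, 871, 869, 776, 861, 725, 771, 911, 946, 709, 724, 614, 465}.
N(433) = {761, 377, 871, 634, 651, 138, 776, 861, 331, 725, 911, 130, 637, 392, 793, 837, 724, 465}, |N(433)| = 18.
Vertex 725 has 18 neighbors: 993, 433, 523, 761, 377, 635, 417, 651, 138, 776, 331, 974, 693, 130, 709, 793, 528, 614.
N(453) = {314, 995, 564, 557, 523, 761, 377, 635, 871, 417, 634, 776, 911, 974, 130, 392, 614, 465}, |N(453)| = 18.
Every vertex has degree 18 (N=37); Paley(37): SR with (k,λ,μ)=(18,8,9).
spec(A) ≈ [18.0, 2.54138, -3.54138] (distinct, 5 d.p.).
−37·(-sqrt(37)/2 - 1/2) / ((18)−(-sqrt(37)/2 - 1/2)) = sqrt(37) = ϑ(G).
= 6.08276253… (decimal).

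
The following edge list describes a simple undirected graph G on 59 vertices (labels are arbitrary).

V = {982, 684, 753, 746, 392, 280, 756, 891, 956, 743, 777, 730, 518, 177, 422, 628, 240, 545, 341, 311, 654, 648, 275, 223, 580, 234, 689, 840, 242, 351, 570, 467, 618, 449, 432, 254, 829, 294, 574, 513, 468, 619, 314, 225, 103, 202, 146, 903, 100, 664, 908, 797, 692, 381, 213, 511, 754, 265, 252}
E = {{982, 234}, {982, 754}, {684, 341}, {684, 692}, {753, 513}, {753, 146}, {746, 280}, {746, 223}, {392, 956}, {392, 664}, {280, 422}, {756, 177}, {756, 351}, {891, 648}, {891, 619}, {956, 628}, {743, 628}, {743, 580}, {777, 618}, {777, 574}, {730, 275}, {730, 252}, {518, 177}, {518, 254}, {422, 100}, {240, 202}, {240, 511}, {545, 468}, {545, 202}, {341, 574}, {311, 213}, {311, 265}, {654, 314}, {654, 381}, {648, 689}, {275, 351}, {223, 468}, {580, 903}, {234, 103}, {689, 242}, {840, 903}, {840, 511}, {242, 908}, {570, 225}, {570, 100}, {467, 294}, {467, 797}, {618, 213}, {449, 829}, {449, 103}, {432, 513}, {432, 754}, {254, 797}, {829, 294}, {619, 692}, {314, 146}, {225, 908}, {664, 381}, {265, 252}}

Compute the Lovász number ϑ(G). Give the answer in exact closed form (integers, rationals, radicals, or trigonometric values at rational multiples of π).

59*cos(pi/59)/(cos(pi/59) + 1)

Vertex 684 has 2 neighbors: 341, 692.
deg(664) = 2; N(664) = {392, 381}.
deg(982) = 2; N(982) = {234, 754}.
N(654) = {314, 381}, |N(654)| = 2.
Every vertex has degree 2 (N=59); a single 59-cycle (edge-transitive).
spec(A) ≈ [2.0, 1.9887, 1.9548, 1.8988, 1.8213, 1.7231, 1.6054, 1.4695, 1.317, 1.1496, 0.9691, 0.7776, 0.5774, 0.3706, 0.1596, -0.0532, -0.2655, -0.4747, -0.6785, -0.8746, -1.0608, -1.235, -1.3953, -1.5397, -1.6666, -1.7747, -1.8627, -1.9295, -1.9745, -1.9972] (distinct, 4 d.p.).
λ_max=2, λ_min=-2*cos(pi/59); ϑ = −59·λ_min/(λ_max−λ_min) = 59*cos(pi/59)/(cos(pi/59) + 1).
ϑ(G) ≈ 29.47907994.
29 ≤ 59*cos(pi/59)/(cos(pi/59) + 1) ≤ 30: both strict.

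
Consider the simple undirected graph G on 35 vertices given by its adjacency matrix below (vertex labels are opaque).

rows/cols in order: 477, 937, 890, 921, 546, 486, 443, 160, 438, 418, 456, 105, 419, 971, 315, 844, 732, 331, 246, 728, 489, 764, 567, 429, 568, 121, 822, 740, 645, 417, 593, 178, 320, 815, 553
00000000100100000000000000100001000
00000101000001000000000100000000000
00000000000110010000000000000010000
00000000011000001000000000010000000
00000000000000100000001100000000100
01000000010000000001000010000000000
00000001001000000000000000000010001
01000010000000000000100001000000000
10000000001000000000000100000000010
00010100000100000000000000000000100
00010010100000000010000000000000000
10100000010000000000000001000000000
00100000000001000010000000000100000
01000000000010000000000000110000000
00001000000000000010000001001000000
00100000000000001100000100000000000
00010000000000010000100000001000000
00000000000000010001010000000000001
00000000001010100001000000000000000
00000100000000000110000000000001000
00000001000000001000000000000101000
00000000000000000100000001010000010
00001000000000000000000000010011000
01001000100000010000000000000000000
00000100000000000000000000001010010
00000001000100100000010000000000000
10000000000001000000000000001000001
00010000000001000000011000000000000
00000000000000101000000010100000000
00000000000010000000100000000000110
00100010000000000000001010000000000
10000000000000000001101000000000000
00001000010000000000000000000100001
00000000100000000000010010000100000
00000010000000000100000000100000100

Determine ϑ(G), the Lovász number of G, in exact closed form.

Vertex 418 has 4 neighbors: 921, 486, 105, 320.
N(971) = {937, 419, 822, 740}, |N(971)| = 4.
Vertex 764 has 4 neighbors: 331, 121, 740, 815.
N(477) = {438, 105, 822, 178}, |N(477)| = 4.
deg(v) = 4 for all v (|V|=35); Kneser-type, 3-subsets of [7].
The 4 distinct eigenvalues: [4.0, 2.0, -1.0, -3.0].
−35·(-3) / ((4)−(-3)) = 15 = ϑ(G).
ϑ(G) ≈ 15.0000000.

15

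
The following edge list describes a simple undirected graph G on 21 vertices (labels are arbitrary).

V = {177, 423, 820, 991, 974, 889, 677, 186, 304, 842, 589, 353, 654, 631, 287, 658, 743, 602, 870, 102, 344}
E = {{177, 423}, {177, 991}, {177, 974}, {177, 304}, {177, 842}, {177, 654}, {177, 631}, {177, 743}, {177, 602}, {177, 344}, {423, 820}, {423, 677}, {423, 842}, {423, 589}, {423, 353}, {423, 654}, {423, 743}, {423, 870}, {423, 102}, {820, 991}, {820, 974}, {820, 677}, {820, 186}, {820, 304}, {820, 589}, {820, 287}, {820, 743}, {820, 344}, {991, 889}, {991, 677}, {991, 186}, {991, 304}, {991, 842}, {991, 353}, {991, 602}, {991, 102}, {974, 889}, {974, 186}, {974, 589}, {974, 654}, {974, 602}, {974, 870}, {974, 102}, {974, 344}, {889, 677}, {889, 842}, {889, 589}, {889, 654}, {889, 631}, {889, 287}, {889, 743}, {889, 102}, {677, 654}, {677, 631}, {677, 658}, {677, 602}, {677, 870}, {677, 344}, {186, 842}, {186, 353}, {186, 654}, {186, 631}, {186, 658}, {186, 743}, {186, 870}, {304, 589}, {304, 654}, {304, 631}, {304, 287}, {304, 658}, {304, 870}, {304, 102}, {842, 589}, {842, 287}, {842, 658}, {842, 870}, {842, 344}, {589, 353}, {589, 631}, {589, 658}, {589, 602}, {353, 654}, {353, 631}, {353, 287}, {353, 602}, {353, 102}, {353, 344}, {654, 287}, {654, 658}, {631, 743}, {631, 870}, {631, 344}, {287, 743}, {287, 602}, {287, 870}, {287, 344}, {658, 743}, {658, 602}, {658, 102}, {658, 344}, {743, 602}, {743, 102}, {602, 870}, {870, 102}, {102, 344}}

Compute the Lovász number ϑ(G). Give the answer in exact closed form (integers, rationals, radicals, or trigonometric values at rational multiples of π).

6

deg(177) = 10; N(177) = {423, 991, 974, 304, 842, 654, 631, 743, 602, 344}.
N(186) = {820, 991, 974, 842, 353, 654, 631, 658, 743, 870}, |N(186)| = 10.
N(602) = {177, 991, 974, 677, 589, 353, 287, 658, 743, 870}, |N(602)| = 10.
Vertex 102 has 10 neighbors: 423, 991, 974, 889, 304, 353, 658, 743, 870, 344.
deg(v) = 10 for all v (|V|=21); this is K(7,2), the Kneser graph.
A has 3 distinct eigenvalues ≈ [10.0, 1.0, -4.0].
Lovász: ϑ = −21(-4)/(10+-1*(-4)) = 6.
= 6.0000… (decimal).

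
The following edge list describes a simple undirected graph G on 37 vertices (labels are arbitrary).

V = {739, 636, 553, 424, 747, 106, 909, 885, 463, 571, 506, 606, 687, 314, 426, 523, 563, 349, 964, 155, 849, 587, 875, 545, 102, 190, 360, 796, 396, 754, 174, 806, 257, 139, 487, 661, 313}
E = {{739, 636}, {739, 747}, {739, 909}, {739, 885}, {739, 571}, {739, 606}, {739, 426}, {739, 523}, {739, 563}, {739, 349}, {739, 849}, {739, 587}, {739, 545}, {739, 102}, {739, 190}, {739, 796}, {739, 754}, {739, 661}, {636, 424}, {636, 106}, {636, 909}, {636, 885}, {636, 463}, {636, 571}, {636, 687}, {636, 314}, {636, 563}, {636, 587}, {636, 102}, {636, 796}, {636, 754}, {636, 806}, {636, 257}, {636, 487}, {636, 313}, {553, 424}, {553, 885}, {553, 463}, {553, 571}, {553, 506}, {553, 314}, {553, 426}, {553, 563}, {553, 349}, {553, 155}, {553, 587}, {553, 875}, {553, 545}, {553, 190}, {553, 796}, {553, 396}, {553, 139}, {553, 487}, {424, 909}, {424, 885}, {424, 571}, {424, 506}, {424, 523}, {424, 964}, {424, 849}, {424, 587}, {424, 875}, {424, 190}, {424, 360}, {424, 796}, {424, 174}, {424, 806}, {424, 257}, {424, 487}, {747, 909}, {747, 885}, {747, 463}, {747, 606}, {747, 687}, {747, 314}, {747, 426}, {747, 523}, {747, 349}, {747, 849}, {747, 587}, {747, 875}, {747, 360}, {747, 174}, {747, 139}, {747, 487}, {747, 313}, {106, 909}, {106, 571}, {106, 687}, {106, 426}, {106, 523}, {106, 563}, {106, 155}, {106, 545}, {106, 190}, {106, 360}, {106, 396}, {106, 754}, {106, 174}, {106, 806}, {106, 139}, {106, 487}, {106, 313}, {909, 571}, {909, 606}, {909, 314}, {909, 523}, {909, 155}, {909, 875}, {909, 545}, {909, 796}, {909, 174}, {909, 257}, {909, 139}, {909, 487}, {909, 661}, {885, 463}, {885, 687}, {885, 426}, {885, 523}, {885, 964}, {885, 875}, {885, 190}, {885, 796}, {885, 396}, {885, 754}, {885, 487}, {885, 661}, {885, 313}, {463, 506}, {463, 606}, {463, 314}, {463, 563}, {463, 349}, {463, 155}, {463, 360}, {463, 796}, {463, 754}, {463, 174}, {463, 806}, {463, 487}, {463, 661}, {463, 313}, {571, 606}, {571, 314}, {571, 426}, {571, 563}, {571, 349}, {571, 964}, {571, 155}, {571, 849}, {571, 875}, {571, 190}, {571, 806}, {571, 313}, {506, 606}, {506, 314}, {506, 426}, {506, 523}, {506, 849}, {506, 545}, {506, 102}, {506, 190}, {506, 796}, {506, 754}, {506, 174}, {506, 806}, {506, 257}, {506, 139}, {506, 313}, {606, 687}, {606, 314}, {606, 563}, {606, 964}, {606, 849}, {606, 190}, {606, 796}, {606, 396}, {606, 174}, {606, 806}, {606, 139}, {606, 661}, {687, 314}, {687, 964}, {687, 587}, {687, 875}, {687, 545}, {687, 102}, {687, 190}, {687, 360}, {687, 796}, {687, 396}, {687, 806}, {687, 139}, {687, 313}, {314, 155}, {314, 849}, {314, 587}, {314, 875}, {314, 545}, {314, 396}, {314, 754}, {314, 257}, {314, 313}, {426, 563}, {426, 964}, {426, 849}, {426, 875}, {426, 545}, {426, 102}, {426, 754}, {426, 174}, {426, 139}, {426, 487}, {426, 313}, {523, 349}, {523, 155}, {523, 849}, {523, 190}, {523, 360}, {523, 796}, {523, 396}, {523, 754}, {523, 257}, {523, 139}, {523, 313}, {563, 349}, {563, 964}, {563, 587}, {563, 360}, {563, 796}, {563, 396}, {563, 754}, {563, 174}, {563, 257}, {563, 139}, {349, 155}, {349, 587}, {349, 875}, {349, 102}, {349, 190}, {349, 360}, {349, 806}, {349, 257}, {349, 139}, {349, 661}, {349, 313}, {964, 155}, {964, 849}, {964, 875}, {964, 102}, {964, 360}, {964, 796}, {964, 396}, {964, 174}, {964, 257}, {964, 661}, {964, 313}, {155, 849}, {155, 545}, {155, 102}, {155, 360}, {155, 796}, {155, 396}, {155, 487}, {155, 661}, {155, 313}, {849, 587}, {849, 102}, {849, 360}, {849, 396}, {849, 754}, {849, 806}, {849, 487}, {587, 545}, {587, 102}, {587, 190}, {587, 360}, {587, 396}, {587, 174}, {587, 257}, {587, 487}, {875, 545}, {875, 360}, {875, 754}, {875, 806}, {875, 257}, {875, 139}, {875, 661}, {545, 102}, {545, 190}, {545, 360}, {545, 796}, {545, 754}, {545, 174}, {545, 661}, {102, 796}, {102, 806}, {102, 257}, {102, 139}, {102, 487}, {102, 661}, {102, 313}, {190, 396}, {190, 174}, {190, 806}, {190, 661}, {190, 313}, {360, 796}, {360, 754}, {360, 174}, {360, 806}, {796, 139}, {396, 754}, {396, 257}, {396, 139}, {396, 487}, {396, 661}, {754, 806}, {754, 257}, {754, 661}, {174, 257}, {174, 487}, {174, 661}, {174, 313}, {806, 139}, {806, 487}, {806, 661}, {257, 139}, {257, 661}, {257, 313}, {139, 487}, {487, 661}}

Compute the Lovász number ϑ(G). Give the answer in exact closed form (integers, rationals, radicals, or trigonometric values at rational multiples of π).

N(885) = {739, 636, 553, 424, 747, 463, 687, 426, 523, 964, 875, 190, 796, 396, 754, 487, 661, 313}, |N(885)| = 18.
Vertex 360 has 18 neighbors: 424, 747, 106, 463, 687, 523, 563, 349, 964, 155, 849, 587, 875, 545, 796, 754, 174, 806.
deg(796) = 18; N(796) = {739, 636, 553, 424, 909, 885, 463, 506, 606, 687, 523, 563, 964, 155, 545, 102, 360, 139}.
Vertex 139 has 18 neighbors: 553, 747, 106, 909, 506, 606, 687, 426, 523, 563, 349, 875, 102, 796, 396, 806, 257, 487.
18-regular, N=37; SR(37,18,8,9) — a Paley graph.
A has 3 distinct eigenvalues ≈ [18.0, 2.541381, -3.541381].
Lovász: ϑ = −37(-sqrt(37)/2 - 1/2)/(18+-(-sqrt(37)/2 - 1/2)) = sqrt(37).
ϑ(G) ≈ 6.0827625.

sqrt(37)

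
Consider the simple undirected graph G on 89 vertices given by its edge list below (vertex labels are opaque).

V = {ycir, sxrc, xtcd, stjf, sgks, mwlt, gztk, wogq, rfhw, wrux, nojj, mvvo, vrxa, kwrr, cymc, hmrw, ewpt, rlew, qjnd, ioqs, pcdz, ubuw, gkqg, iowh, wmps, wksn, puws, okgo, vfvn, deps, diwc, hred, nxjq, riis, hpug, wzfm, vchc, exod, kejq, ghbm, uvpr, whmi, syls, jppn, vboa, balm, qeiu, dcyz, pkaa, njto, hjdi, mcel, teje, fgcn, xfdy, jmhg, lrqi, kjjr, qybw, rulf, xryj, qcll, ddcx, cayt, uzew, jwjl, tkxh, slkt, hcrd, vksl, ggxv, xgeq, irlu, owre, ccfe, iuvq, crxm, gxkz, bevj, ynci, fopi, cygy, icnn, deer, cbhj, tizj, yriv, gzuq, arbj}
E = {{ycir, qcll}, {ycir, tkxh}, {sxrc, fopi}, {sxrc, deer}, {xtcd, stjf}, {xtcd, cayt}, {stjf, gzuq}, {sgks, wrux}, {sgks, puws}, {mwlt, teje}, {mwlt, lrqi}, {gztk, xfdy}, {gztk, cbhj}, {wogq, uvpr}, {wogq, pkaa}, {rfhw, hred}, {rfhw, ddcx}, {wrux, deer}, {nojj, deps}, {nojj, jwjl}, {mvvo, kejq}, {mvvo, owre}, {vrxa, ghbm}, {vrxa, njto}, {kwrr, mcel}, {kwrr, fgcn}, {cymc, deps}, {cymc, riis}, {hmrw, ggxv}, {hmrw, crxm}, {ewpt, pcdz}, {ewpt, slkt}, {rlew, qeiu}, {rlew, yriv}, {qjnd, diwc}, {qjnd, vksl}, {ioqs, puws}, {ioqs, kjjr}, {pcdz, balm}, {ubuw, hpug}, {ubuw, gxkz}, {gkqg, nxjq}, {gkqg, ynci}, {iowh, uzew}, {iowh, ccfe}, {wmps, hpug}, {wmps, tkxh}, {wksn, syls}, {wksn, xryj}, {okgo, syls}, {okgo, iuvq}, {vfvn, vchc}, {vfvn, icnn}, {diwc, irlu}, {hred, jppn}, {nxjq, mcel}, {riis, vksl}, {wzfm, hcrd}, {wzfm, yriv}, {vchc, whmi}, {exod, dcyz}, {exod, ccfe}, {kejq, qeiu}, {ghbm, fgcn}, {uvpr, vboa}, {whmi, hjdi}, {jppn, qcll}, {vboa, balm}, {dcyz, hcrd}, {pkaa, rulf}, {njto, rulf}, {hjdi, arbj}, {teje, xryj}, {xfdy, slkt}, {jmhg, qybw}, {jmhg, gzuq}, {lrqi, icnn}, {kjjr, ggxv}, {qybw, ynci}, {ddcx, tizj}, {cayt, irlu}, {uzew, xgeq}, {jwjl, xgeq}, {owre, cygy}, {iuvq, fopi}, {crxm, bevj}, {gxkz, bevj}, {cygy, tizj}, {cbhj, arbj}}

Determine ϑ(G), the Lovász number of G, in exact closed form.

deg(qeiu) = 2; N(qeiu) = {rlew, kejq}.
Vertex balm has 2 neighbors: pcdz, vboa.
N(vboa) = {uvpr, balm}, |N(vboa)| = 2.
N(ghbm) = {vrxa, fgcn}, |N(ghbm)| = 2.
Every vertex has degree 2 (N=89); this is C_{89}, the 89-cycle.
spec(A) ≈ [2.0, 1.99502, 1.9801, 1.95531, 1.92078, 1.87669, 1.82324, 1.76071, 1.68941, 1.60969, 1.52196, 1.42664, 1.32421, 1.21519, 1.10011, 0.97955, 0.85411, 0.72442, 0.59112, 0.45487, 0.31635, 0.17626, 0.0353, -0.10585, -0.24646, -0.38585, -0.52332, -0.65818, -0.78976, -0.9174, -1.04048, -1.15837, -1.27049, -1.37628, -1.47522, -1.5668, -1.65058, -1.72614, -1.79309, -1.85112, -1.89992, -1.93926, -1.96893, -1.9888, -1.99875] (distinct, 5 d.p.).
−89·(-2*cos(pi/89)) / ((2)−(-2*cos(pi/89))) = 89*cos(pi/89)/(cos(pi/89) + 1) = ϑ(G).
Numerically 44.486135317.
Lovász sandwich 44 ≤ 89*cos(pi/89)/(cos(pi/89) + 1) ≤ 45: both strict.

89*cos(pi/89)/(cos(pi/89) + 1)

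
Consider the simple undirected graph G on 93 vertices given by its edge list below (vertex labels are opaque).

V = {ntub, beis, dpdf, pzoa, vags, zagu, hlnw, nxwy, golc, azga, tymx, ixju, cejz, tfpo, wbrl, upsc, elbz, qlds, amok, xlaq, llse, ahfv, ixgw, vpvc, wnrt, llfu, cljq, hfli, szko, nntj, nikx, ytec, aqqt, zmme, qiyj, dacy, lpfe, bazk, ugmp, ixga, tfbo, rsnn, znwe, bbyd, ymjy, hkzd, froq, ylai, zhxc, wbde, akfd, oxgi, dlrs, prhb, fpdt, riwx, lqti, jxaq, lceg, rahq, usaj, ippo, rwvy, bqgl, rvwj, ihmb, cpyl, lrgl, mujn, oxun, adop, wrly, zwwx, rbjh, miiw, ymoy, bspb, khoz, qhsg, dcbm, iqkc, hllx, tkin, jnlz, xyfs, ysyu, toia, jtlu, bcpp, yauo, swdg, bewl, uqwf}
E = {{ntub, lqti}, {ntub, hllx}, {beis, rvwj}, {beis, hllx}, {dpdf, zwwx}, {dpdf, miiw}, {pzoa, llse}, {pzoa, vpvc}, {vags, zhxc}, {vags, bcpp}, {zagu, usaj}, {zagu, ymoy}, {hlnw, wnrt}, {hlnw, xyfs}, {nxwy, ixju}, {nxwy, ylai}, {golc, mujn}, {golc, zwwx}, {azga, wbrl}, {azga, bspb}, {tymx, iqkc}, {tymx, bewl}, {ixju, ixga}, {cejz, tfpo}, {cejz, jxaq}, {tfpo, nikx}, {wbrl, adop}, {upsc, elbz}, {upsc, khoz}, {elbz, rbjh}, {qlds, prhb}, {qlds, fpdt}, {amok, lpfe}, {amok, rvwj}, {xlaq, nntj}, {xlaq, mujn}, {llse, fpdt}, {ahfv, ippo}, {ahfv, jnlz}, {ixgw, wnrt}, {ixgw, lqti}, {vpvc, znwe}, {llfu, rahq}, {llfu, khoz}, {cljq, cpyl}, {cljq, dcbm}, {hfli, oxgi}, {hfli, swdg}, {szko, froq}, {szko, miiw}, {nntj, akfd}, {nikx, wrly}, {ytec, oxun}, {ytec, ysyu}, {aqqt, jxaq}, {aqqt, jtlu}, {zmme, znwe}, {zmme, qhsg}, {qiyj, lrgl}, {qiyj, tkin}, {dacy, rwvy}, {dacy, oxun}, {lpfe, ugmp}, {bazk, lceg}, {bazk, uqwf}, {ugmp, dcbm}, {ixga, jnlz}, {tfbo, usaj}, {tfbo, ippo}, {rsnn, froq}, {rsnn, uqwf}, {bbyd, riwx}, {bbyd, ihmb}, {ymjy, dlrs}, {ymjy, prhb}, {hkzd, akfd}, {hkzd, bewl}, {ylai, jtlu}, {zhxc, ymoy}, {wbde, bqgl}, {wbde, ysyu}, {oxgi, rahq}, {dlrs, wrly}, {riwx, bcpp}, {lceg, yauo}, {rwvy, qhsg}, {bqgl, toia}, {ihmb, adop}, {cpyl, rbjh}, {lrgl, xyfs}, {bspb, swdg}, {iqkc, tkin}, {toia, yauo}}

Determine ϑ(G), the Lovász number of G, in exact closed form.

93*cos(pi/93)/(cos(pi/93) + 1)

Vertex yauo has 2 neighbors: lceg, toia.
N(prhb) = {qlds, ymjy}, |N(prhb)| = 2.
Vertex uqwf has 2 neighbors: bazk, rsnn.
Vertex bbyd has 2 neighbors: riwx, ihmb.
deg(v) = 2 for all v (|V|=93); connected 2-regular on 93 ⇒ C_{93}.
spec(A) ≈ [2.0, 1.9954, 1.9818, 1.9591, 1.9274, 1.887, 1.8379, 1.7805, 1.7149, 1.6415, 1.5606, 1.4727, 1.3779, 1.2769, 1.1701, 1.0579, 0.9409, 0.8196, 0.6946, 0.5664, 0.4356, 0.3029, 0.1687, 0.0338, -0.1013, -0.2359, -0.3695, -0.5013, -0.6309, -0.7576, -0.8808, -1.0, -1.1146, -1.2242, -1.3282, -1.4261, -1.5175, -1.602, -1.6792, -1.7487, -1.8102, -1.8635, -1.9083, -1.9443, -1.9715, -1.9897, -1.9989] (distinct, 4 d.p.).
−93·(-2*cos(pi/93)) / ((2)−(-2*cos(pi/93))) = 93*cos(pi/93)/(cos(pi/93) + 1) = ϑ(G).
ϑ(G) ≈ 46.4867319.
Lovász sandwich 46 ≤ 93*cos(pi/93)/(cos(pi/93) + 1) ≤ 47: both strict.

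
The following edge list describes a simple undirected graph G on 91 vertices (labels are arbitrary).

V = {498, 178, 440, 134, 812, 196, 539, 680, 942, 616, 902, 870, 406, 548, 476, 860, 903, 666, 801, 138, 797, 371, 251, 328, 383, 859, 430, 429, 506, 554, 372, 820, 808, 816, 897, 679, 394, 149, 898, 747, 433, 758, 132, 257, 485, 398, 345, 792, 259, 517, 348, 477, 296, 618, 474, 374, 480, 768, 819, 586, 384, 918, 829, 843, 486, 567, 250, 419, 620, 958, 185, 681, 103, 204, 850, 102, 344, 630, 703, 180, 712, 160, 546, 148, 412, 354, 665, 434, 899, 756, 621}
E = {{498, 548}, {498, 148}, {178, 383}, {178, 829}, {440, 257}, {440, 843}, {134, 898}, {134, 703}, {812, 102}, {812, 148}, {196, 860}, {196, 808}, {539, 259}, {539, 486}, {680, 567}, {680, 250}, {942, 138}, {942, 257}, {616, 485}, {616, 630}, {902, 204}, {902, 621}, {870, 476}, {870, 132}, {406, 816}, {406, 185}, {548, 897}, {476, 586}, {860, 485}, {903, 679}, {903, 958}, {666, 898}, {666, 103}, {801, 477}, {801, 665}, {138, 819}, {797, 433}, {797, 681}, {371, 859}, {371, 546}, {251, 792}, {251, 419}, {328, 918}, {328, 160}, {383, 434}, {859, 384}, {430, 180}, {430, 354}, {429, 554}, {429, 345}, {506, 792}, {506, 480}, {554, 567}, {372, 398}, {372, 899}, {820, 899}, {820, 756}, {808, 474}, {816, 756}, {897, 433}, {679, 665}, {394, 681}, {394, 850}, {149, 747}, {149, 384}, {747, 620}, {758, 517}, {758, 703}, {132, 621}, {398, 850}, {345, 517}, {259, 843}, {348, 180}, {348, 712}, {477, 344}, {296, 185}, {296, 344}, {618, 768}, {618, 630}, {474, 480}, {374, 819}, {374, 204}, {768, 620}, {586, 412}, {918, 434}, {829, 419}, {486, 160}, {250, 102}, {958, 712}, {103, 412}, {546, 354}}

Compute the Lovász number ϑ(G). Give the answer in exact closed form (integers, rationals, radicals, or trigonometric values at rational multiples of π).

91*cos(pi/91)/(cos(pi/91) + 1)

Vertex 567 has 2 neighbors: 680, 554.
deg(178) = 2; N(178) = {383, 829}.
deg(548) = 2; N(548) = {498, 897}.
N(703) = {134, 758}, |N(703)| = 2.
deg(v) = 2 for all v (|V|=91); connected 2-regular on 91 ⇒ C_{91}.
Distinct eigenvalues (to 5 d.p.): [2.0, 1.99523, 1.98096, 1.95725, 1.92421, 1.882, 1.83082, 1.77091, 1.70257, 1.62611, 1.54191, 1.45035, 1.35189, 1.24698, 1.13613, 1.01987, 0.89874, 0.77333, 0.64424, 0.51208, 0.37748, 0.24107, 0.10352, -0.03452, -0.1724, -0.30946, -0.44504, -0.5785, -0.70921, -0.83654, -0.95987, -1.07864, -1.19226, -1.30021, -1.40196, -1.49702, -1.58495, -1.66533, -1.73778, -1.80194, -1.85751, -1.90424, -1.94188, -1.97028, -1.98928, -1.99881].
Lovász: ϑ = −91(-2*cos(pi/91))/(2+-(-1)*2*cos(pi/91)) = 91*cos(pi/91)/(cos(pi/91) + 1).
ϑ(G) ≈ 45.486440158.
α=45, χ(Ḡ)=46; ϑ=91*cos(pi/91)/(cos(pi/91) + 1) lies between (both strict).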